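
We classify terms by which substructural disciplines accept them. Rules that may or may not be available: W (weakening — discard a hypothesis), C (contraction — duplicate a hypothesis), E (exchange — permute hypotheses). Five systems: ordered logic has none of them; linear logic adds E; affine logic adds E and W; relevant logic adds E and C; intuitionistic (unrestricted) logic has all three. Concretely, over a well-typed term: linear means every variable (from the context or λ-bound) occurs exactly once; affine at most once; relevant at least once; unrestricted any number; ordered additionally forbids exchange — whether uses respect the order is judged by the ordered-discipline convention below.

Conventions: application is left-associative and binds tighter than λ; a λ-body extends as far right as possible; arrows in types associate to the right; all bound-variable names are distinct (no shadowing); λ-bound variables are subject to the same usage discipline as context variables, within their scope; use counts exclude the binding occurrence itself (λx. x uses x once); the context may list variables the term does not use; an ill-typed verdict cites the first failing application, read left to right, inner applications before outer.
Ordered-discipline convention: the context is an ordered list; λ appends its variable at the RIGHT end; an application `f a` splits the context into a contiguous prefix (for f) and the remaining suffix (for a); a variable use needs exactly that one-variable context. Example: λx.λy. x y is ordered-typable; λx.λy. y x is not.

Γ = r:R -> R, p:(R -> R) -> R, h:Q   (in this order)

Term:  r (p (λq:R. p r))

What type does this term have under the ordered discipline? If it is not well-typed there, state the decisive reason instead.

not well-typed under ordered — uses contraction: r ×2, p ×2; unused: h, q — weakening required
use counts: r: 2×; p: 2×; h: 0×; q (bound): 0×
use order (left to right): r, p, p, r
typing: the term checks, with type R
across the five disciplines: ordered ✗ | linear ✗ | affine ✗ | relevant ✗ | unrestricted ✓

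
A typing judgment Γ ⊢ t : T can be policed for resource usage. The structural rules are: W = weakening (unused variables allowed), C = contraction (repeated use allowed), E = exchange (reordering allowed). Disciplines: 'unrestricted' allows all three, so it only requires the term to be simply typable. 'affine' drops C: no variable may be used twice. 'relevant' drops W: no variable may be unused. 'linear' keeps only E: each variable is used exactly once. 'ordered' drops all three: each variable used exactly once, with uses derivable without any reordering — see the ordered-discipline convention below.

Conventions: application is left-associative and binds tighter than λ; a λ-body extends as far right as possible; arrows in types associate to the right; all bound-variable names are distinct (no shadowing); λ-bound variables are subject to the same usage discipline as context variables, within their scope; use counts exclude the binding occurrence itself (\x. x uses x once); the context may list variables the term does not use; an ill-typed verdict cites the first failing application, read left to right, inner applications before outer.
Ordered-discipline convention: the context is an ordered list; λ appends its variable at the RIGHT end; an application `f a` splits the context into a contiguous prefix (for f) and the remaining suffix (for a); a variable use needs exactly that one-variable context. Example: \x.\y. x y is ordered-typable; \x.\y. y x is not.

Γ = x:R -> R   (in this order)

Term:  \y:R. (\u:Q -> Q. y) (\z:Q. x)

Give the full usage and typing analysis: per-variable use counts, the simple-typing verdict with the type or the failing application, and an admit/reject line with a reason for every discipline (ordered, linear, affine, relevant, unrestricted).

variable uses: x: 1×; y [bound]: 1×; u [bound]: 0×; z [bound]: 0×
uses in reading order: y, x
typing: ill-typed: an argument Q -> R -> R mismatches the expected Q -> Q
ordered: ✗ — fails simple typing
linear: ✗ — a type mismatch blocks all five
affine: ✗ — the type mismatch rejects it
relevant: ✗ — not simply typable
unrestricted: ✗ — fails simple typing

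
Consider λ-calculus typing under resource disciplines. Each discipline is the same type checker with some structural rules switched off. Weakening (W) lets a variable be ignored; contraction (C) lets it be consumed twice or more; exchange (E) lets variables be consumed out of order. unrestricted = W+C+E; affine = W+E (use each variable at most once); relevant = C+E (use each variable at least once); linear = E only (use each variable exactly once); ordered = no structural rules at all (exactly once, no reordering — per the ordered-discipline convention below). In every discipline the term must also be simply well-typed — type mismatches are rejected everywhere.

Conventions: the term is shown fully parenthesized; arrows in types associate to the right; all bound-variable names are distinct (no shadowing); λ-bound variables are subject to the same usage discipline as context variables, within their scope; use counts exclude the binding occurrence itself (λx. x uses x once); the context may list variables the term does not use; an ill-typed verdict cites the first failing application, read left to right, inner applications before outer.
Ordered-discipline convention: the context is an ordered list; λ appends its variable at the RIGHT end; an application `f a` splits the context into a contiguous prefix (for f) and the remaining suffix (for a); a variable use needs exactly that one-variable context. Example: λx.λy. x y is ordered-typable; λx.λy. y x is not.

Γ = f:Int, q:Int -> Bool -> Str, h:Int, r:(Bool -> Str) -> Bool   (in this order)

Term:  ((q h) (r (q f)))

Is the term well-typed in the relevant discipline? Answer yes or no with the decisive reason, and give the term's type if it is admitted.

yes — none of f, q, h, r goes unused; term : Str
use counts: f ×1; q ×2; h ×1; r ×1
left-to-right use order: q, h, r, q, f
typing: the term checks, with type Str
per-discipline verdicts: ordered ✗ · linear ✗ · affine ✗ · relevant ✓ · unrestricted ✓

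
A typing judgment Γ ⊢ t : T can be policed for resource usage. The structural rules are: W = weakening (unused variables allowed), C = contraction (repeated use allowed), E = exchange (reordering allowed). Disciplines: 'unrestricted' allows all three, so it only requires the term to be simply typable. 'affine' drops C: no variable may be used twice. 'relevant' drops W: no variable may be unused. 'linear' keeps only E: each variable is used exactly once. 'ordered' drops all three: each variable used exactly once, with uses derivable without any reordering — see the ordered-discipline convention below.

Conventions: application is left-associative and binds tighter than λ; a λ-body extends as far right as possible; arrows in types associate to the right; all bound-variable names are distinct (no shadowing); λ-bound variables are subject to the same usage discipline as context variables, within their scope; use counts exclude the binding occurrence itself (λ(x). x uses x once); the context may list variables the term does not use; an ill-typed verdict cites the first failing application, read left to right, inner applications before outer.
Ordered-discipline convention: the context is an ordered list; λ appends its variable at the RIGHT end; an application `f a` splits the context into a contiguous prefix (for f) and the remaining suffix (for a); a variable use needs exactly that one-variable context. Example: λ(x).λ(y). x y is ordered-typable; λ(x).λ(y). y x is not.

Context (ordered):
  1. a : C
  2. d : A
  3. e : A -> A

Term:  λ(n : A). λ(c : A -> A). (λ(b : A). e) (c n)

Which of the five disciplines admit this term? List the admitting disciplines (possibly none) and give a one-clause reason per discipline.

admitting disciplines: affine, unrestricted
variable uses: a=0, d=0, e=1, n (λ-bound)=1, c (λ-bound)=1, b (λ-bound)=0
uses in reading order: e, c, n
typing: well-typed — term : A -> (A -> A) -> A -> A
ordered ✗ (needs weakening: a, d, b unused)
linear ✗ (needs weakening: a, d, b unused)
affine ✓ (at most one use each (a, d, e, n, c, b))
relevant ✗ (needs weakening: a, d, b unused)
unrestricted ✓ (well-typed at A -> (A -> A) -> A -> A; no restrictions here)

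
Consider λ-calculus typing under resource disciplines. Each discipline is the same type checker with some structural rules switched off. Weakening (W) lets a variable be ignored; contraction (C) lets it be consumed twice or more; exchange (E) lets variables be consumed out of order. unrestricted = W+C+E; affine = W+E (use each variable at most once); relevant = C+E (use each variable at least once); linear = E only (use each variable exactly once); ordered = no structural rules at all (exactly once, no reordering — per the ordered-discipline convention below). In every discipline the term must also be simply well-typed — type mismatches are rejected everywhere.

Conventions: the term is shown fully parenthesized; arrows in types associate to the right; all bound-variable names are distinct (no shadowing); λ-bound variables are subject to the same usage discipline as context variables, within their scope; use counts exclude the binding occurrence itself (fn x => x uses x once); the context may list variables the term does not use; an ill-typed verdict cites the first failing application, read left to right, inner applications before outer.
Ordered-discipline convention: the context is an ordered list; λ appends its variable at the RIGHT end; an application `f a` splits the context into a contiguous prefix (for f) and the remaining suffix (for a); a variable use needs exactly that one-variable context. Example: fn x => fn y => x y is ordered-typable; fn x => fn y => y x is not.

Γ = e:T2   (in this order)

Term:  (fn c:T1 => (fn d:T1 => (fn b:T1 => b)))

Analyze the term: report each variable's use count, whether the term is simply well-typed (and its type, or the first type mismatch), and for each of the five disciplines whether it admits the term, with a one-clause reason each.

usage: e ×0, c (λ-bound) ×0, d (λ-bound) ×0, b (λ-bound) ×1
left-to-right use order: b
typing: well-typed — term : T1 → T1 → T1 → T1
ordered ✗ (e, c, d left unused)
linear ✗ (e, c, d left unused)
affine ✓ (at most one use each (e, c, d, b))
relevant ✗ (e, c, d left unused)
unrestricted ✓ (well-typed at T1 → T1 → T1 → T1; no restrictions here)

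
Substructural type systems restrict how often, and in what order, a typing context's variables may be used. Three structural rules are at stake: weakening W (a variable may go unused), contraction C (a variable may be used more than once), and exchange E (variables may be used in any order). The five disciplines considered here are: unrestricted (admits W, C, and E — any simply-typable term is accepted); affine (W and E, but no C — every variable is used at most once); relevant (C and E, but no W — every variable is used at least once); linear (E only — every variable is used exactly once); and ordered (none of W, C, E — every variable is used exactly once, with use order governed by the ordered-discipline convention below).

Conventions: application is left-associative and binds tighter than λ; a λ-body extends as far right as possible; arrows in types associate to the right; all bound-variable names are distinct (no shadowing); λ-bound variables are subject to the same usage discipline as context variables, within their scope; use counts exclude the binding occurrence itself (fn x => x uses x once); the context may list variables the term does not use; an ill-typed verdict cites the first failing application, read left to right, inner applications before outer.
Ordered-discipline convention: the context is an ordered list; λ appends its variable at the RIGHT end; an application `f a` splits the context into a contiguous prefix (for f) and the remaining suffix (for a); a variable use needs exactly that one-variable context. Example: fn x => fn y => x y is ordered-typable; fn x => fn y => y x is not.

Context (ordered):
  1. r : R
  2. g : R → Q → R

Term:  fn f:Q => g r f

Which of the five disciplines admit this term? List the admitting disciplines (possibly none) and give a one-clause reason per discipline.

admitting disciplines: linear, affine, relevant, unrestricted
variable uses: r: 1×, g: 1×, f [bound]: 1×
order of uses: g, r, f
typing: ✓ — Q → R
ordered ✗ (no contiguous prefix/suffix split fits g, r, f)
linear ✓ (exactly-once usage across r, g, f)
affine ✓ (r, g, f: no repeats, contraction unneeded)
relevant ✓ (at least one use each (r, g, f))
unrestricted ✓ (typability at Q → R is all that's needed)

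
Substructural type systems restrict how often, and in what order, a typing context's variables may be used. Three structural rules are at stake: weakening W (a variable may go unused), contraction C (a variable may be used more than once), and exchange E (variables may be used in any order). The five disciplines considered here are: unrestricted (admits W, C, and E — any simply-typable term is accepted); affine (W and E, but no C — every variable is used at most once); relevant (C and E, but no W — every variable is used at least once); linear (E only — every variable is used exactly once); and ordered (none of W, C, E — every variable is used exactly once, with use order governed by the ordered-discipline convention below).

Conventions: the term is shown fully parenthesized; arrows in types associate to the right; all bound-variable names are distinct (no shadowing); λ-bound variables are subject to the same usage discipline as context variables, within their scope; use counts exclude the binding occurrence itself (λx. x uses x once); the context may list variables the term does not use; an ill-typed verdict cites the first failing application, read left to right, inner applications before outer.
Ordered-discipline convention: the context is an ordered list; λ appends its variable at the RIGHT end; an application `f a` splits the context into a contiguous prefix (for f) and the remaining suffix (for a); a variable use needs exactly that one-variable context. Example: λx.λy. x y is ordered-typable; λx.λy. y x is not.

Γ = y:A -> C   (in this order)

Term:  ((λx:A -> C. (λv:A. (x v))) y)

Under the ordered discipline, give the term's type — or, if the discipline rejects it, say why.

term : A -> C
counts: y ×1; x (λ-bound) ×1; v (λ-bound) ×1
left-to-right use order: x, v, y
typing: ✓ — A -> C
summary: ordered ✓ · linear ✓ · affine ✓ · relevant ✓ · unrestricted ✓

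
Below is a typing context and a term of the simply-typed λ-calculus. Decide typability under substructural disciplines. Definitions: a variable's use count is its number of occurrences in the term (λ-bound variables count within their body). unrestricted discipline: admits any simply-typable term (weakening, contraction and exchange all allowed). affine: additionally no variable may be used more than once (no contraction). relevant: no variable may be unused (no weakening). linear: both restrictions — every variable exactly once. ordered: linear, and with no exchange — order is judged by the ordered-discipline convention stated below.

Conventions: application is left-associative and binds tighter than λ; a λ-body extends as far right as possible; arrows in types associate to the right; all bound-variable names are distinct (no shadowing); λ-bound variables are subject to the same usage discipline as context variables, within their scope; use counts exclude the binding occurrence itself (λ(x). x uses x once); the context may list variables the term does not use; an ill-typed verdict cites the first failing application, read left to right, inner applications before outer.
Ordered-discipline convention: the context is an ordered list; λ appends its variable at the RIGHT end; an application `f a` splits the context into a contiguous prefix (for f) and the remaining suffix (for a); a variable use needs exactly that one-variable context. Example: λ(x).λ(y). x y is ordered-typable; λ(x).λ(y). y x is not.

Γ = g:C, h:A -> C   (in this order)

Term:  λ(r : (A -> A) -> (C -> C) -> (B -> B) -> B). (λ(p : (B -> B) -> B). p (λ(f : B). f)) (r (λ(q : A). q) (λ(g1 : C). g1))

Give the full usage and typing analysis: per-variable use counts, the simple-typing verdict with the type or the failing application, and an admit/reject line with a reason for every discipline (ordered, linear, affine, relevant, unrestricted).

usage: g ×0; h ×0; r (bound) ×1; p (bound) ×1; f (bound) ×1; q (bound) ×1; g1 (bound) ×1
uses in reading order: p, f, r, q, g1
typing: well-typed at ((A -> A) -> (C -> C) -> (B -> B) -> B) -> B
ordered: ✗, g, h left unused
linear: ✗, g, h left unused
affine: ✓, g, h, r, p, f, q, g1: no repeats, contraction unneeded
relevant: ✗, g, h left unused
unrestricted: ✓, well-typed at ((A -> A) -> (C -> C) -> (B -> B) -> B) -> B; no restrictions here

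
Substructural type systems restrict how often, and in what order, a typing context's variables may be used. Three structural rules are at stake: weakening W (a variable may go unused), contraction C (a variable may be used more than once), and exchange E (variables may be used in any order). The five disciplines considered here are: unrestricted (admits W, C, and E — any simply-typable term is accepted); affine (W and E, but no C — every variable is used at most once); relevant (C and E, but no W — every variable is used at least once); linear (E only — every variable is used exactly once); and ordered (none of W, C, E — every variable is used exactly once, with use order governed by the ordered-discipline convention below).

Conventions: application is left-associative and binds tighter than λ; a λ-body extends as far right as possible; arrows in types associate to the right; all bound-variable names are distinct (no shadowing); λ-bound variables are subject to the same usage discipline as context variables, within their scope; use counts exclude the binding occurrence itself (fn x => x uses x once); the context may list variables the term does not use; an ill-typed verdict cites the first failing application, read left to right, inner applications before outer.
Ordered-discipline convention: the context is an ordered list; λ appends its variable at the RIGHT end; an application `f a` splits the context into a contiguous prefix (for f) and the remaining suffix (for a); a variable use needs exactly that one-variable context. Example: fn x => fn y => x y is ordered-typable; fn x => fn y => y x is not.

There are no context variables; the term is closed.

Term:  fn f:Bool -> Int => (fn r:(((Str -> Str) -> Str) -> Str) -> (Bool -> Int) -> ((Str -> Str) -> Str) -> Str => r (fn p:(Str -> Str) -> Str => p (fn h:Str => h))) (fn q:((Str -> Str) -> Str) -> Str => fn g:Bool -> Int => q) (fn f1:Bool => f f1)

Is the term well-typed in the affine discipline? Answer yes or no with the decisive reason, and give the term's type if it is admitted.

yes — no duplicate uses among f, r, p, h, q, g, f1; term : (Bool -> Int) -> ((Str -> Str) -> Str) -> Str
counts: f (λ-bound): 1; r (λ-bound): 1; p (λ-bound): 1; h (λ-bound): 1; q (λ-bound): 1; g (λ-bound): 0; f1 (λ-bound): 1
use order (left to right): r, p, h, q, f, f1
typing: well-typed — term : (Bool -> Int) -> ((Str -> Str) -> Str) -> Str
summary: ordered ✗ | linear ✗ | affine ✓ | relevant ✗ | unrestricted ✓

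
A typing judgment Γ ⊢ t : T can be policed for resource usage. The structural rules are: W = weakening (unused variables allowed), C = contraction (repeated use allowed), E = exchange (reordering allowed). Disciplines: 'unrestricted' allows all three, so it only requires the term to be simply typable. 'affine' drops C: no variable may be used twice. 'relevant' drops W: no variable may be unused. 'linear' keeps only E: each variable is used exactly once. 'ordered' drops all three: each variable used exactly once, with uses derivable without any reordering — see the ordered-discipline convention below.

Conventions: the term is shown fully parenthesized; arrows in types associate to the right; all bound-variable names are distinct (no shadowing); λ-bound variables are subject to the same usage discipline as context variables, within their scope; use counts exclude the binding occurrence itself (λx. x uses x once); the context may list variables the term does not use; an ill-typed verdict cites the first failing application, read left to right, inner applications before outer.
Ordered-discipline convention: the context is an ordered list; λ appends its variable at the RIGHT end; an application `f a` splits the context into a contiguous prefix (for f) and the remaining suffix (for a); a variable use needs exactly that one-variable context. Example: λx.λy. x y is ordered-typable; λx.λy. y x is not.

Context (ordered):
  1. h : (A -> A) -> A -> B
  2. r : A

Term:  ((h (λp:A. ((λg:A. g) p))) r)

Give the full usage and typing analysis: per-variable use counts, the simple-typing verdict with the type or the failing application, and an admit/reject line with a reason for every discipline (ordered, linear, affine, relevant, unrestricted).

counts: h=1; r=1; p (bound)=1; g (bound)=1
order of uses: h, g, p, r
typing: ✓ — B
ordered: ✓ — single-use (h, r, p, g), ordered derivation ok
linear: ✓ — each of h, r, p, g used exactly once
affine: ✓ — h, r, p, g: no repeats, contraction unneeded
relevant: ✓ — none of h, r, p, g goes unused
unrestricted: ✓ — typability at B is all that's needed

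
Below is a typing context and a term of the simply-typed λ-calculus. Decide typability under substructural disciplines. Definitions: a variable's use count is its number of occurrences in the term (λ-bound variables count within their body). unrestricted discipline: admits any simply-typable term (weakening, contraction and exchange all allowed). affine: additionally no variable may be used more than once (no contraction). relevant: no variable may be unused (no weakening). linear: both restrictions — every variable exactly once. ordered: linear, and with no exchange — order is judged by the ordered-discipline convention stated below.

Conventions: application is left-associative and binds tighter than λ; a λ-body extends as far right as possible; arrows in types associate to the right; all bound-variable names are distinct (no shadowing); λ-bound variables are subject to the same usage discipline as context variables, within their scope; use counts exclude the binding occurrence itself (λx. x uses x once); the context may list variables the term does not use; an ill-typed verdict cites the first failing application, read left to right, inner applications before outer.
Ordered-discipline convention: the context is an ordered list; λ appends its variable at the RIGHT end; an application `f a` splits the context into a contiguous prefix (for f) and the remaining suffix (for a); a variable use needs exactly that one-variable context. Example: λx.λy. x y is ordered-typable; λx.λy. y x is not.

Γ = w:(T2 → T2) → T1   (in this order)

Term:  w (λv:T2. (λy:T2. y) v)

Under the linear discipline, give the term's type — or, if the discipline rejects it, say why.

term : T1
usage: w: 1, v (λ-bound): 1, y (λ-bound): 1
uses in reading order: w, y, v
typing: ✓ — T1
summary: ordered ✓ · linear ✓ · affine ✓ · relevant ✓ · unrestricted ✓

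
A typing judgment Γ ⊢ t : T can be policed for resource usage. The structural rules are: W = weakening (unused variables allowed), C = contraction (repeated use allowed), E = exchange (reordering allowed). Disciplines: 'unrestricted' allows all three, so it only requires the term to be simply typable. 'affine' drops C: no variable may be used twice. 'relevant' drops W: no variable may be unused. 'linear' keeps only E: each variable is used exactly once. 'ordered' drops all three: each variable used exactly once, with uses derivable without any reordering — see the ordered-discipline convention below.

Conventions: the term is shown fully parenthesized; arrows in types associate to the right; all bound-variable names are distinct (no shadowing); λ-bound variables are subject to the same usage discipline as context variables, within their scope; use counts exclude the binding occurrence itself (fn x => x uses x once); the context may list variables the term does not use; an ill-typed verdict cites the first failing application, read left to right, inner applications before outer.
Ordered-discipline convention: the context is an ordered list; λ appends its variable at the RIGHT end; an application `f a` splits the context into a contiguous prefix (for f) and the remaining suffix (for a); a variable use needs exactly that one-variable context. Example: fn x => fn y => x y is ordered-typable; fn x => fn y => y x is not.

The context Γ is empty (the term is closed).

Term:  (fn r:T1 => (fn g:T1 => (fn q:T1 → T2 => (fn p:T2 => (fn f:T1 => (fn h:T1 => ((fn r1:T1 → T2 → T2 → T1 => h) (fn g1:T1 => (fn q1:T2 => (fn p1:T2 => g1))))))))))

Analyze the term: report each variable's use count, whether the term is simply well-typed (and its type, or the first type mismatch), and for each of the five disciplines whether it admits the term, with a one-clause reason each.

use counts: r (λ-bound): 0; g (λ-bound): 0; q (λ-bound): 0; p (λ-bound): 0; f (λ-bound): 0; h (λ-bound): 1; r1 (λ-bound): 0; g1 (λ-bound): 1; q1 (λ-bound): 0; p1 (λ-bound): 0
order of uses: h, g1
typing: ✓ — T1 → T1 → (T1 → T2) → T2 → T1 → T1 → T1
ordered: ✗, r, g, q, p, f, r1, q1, p1 never used (weakening)
linear: ✗, r, g, q, p, f, r1, q1, p1 never used (weakening)
affine: ✓, r, g, q, p, f, h, r1, g1, q1, p1: no repeats, contraction unneeded
relevant: ✗, r, g, q, p, f, r1, q1, p1 never used (weakening)
unrestricted: ✓, type-checks (T1 → T1 → (T1 → T2) → T2 → T1 → T1 → T1) and nothing is barred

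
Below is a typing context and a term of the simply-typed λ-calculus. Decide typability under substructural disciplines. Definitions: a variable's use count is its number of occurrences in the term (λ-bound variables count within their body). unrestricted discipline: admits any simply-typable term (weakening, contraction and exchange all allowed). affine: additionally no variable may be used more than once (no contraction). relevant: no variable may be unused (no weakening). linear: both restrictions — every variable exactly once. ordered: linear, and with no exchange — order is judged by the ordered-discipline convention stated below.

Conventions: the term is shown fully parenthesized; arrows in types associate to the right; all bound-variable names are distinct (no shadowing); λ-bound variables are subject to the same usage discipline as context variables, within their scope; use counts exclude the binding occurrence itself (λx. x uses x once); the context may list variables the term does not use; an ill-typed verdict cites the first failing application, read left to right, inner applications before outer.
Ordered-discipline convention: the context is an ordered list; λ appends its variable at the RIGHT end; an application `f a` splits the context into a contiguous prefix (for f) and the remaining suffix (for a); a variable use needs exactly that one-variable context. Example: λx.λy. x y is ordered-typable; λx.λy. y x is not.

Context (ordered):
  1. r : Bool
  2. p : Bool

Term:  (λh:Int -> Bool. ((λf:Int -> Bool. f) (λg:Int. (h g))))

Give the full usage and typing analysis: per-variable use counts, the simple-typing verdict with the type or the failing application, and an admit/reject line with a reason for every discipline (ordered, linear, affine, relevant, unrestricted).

use counts: r ×0; p ×0; h (bound) ×1; f (bound) ×1; g (bound) ×1
order of uses: f, h, g
typing: the term checks, with type (Int -> Bool) -> Int -> Bool
ordered ✗ (needs weakening: r, p unused)
linear ✗ (needs weakening: r, p unused)
affine ✓ (no duplicate uses among r, p, h, f, g)
relevant ✗ (needs weakening: r, p unused)
unrestricted ✓ (typability at (Int -> Bool) -> Int -> Bool is all that's needed)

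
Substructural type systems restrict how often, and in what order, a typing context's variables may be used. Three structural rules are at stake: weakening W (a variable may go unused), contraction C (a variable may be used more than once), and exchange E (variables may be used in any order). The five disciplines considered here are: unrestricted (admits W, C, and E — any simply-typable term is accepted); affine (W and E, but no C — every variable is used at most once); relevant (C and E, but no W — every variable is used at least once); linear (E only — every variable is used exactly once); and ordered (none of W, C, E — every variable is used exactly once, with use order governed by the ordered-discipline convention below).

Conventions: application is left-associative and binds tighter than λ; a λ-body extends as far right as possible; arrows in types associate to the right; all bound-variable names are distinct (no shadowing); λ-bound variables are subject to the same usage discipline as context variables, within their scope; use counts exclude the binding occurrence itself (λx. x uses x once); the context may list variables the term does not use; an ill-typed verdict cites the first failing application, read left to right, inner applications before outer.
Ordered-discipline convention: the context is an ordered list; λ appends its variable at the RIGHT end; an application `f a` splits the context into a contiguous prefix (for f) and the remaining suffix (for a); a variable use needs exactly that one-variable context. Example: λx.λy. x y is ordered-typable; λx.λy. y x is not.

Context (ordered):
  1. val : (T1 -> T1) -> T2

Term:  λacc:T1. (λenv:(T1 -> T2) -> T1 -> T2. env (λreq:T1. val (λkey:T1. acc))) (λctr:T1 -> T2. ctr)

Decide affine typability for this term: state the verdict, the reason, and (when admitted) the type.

yes — no duplicate uses among val, acc, env, req, key, ctr; term : T1 -> T1 -> T2
use counts: val=1, acc (λ-bound)=1, env (λ-bound)=1, req (λ-bound)=0, key (λ-bound)=0, ctr (λ-bound)=1
order of uses: env, val, acc, ctr
typing: ✓ — T1 -> T1 -> T2
summary: ordered ✗, linear ✗, affine ✓, relevant ✗, unrestricted ✓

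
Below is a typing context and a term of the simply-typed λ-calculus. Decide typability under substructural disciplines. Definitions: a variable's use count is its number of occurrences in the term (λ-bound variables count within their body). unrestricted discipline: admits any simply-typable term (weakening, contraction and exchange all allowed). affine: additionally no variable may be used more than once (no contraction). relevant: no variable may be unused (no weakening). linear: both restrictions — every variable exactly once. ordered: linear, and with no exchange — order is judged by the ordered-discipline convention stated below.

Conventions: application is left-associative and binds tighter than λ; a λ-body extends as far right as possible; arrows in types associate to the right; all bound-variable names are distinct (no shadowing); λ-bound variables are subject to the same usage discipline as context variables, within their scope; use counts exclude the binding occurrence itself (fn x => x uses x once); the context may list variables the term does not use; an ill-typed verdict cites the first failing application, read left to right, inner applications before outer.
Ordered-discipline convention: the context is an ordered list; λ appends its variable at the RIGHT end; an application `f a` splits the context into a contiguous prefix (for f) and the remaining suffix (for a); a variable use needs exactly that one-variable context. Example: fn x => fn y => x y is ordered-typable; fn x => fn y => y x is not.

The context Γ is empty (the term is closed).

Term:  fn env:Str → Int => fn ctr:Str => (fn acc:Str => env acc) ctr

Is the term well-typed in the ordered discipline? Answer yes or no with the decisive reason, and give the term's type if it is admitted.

yes — single-use (env, ctr, acc), ordered derivation ok; term : (Str → Int) → Str → Int
use counts: env [bound]: 1×, ctr [bound]: 1×, acc [bound]: 1×
left-to-right use order: env, acc, ctr
typing: the term checks, with type (Str → Int) → Str → Int
all disciplines: ordered ✓ | linear ✓ | affine ✓ | relevant ✓ | unrestricted ✓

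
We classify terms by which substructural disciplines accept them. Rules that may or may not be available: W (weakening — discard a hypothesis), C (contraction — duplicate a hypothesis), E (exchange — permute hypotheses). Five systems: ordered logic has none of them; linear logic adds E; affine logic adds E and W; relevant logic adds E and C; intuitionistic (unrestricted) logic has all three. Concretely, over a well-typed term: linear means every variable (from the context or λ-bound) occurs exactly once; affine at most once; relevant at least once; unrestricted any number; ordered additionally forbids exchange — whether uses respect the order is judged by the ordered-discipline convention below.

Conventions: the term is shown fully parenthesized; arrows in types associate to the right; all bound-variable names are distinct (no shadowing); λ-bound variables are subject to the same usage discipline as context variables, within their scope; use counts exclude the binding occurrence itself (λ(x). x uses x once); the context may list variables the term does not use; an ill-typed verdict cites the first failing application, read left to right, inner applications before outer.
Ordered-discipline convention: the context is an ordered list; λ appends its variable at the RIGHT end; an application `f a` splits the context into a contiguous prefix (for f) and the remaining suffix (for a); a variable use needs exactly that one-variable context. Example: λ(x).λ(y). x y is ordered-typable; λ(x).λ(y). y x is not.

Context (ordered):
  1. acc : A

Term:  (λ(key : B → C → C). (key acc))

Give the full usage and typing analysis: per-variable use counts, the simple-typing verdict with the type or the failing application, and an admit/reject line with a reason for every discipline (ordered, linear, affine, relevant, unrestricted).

counts: acc=1; key (bound)=1
uses in reading order: key, acc
typing: ill-typed: argument of type A where B is required
ordered: ✗, the type mismatch rejects it
linear: ✗, not simply typable
affine: ✗, fails simple typing
relevant: ✗, a type mismatch blocks all five
unrestricted: ✗, the type mismatch rejects it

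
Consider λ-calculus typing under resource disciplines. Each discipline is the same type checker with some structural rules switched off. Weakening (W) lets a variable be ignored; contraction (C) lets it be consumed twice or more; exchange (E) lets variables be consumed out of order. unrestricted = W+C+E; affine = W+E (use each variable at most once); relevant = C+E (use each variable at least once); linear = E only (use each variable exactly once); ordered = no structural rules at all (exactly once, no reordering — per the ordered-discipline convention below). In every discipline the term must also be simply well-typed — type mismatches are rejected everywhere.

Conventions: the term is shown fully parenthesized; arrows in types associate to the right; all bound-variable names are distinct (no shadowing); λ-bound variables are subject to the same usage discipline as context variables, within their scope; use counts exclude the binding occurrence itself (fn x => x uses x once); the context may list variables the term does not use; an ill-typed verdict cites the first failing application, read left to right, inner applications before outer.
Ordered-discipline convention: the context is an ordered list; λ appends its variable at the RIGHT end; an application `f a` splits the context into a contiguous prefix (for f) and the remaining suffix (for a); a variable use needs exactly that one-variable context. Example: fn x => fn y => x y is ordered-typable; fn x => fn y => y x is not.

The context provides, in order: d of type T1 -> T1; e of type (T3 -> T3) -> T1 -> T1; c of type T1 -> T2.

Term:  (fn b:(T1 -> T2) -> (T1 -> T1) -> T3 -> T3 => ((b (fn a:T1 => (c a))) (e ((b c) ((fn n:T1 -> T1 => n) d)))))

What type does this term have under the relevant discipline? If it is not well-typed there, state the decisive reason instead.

term : ((T1 -> T2) -> (T1 -> T1) -> T3 -> T3) -> T3 -> T3
use counts: d: 1, e: 1, c: 2, b (bound): 2, a (bound): 1, n (bound): 1
use order (left to right): b, c, a, e, b, c, n, d
typing: well-typed — term : ((T1 -> T2) -> (T1 -> T1) -> T3 -> T3) -> T3 -> T3
summary: ordered ✗ · linear ✗ · affine ✗ · relevant ✓ · unrestricted ✓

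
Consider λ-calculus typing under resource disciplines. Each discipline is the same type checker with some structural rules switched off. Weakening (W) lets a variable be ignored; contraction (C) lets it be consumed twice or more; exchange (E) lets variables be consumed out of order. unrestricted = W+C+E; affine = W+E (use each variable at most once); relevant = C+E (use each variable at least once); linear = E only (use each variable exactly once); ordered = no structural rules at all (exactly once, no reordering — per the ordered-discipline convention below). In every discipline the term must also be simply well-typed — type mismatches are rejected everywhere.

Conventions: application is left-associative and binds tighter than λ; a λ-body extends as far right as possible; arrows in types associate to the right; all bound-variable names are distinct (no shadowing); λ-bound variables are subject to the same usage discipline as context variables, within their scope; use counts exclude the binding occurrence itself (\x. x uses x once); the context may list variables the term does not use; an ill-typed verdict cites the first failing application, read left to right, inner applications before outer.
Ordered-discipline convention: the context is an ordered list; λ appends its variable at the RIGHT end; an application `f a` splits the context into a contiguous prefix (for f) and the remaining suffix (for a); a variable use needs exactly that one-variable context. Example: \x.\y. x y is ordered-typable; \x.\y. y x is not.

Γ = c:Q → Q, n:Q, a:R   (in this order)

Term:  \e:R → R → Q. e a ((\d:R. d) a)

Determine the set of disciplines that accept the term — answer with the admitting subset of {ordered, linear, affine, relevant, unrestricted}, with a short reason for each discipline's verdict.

admitted by: unrestricted
variable uses: c: 0×; n: 0×; a: 2×; e (bound): 1×; d (bound): 1×
left-to-right use order: e, a, d, a
typing: well-typed — term : (R → R → Q) → Q
ordered ✗ (uses contraction: a ×2; unused: c, n — weakening required)
linear ✗ (uses contraction: a ×2; unused: c, n — weakening required)
affine ✗ (uses contraction: a ×2)
relevant ✗ (unused: c, n — weakening required)
unrestricted ✓ (typability at (R → R → Q) → Q is all that's needed)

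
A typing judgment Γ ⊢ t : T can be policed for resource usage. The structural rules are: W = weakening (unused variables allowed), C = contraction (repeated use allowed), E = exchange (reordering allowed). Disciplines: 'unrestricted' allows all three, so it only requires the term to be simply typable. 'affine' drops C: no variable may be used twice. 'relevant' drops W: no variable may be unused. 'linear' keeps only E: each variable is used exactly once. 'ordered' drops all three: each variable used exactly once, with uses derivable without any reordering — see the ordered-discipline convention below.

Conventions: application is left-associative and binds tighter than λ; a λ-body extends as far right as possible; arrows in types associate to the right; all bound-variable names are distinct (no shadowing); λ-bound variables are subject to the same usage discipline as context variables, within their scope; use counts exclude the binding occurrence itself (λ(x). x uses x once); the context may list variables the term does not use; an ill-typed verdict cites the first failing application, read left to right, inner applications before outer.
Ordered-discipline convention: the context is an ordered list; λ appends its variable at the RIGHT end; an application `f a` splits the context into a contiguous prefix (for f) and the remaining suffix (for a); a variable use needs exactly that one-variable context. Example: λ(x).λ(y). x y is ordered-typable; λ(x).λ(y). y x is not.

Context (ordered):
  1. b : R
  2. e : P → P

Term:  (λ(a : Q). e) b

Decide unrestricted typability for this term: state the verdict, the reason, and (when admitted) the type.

no — fails simple typing
variable uses: b=1, e=1, a (bound)=0
order of uses: e, b
typing: ill-typed: an application expects Q but receives R
all disciplines: ordered ✗, linear ✗, affine ✗, relevant ✗, unrestricted ✗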